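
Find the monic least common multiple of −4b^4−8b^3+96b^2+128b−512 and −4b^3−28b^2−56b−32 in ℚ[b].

b^6+5b^5−16b^4−100b^3−16b^2+320b+256

Apply the Euclidean algorithm:
  −4b^4−8b^3+96b^2+128b−512 = (b−5)(−4b^3−28b^2−56b−32) + (12b^2−120b−672)
  −4b^3−28b^2−56b−32 = (−(1/3)b−17/3)(12b^2−120b−672) + (−960b−3840)
  12b^2−120b−672 = (−(1/80)b+7/40)(−960b−3840) + (0)
Last nonzero remainder: −960b−3840. Dividing through by −960 gives the monic gcd b+4.
Then lcm(f, g) = f·g / gcd(f, g); expanding and making the result monic gives the answer.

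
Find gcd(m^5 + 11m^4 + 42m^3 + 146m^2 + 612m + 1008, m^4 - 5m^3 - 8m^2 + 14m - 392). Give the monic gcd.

m^3 + 2m^2 + 6m + 56

Euclidean algorithm in ℚ[m]:
  m^5 + 11m^4 + 42m^3 + 146m^2 + 612m + 1008 = (m + 16)(m^4 - 5m^3 - 8m^2 + 14m - 392) + (130m^3 + 260m^2 + 780m + 7280)
  m^4 - 5m^3 - 8m^2 + 14m - 392 = ((1/130)m - 7/130)(130m^3 + 260m^2 + 780m + 7280) + (0)
Last nonzero remainder: 130m^3 + 260m^2 + 780m + 7280. Dividing through by 130 gives the monic gcd m^3 + 2m^2 + 6m + 56.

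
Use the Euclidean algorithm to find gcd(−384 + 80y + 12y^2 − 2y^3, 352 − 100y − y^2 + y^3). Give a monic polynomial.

32 − 12y + y^2

Repeated division with remainder:
  −2y^3 + 12y^2 + 80y − 384 = (−2)(y^3 − y^2 − 100y + 352) + (10y^2 − 120y + 320)
  y^3 − y^2 − 100y + 352 = ((1/10)y + 11/10)(10y^2 − 120y + 320) + (0)
Last nonzero remainder: 10y^2 − 120y + 320. Dividing through by 10 gives the monic gcd y^2 − 12y + 32.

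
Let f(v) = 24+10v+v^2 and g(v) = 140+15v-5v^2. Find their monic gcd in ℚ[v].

4+v

Apply the Euclidean algorithm:
  v^2+10v+24 = (-1/5)(-5v^2+15v+140) + (13v+52)
  -5v^2+15v+140 = (-(5/13)v+35/13)(13v+52) + (0)
Last nonzero remainder: 13v+52. Dividing through by 13 gives the monic gcd v+4.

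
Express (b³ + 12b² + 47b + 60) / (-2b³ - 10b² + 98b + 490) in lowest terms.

(-b² - 7b - 12)/(2b² - 98)

Apply the Euclidean algorithm:
  b³ + 12b² + 47b + 60 = (-1/2)(-2b³ - 10b² + 98b + 490) + (7b² + 96b + 305)
  -2b³ - 10b² + 98b + 490 = (-(2/7)b + 122/49)(7b² + 96b + 305) + (-(2640/49)b - 13200/49)
  7b² + 96b + 305 = (-(343/2640)b - 2989/2640)(-(2640/49)b - 13200/49) + (0)
Last nonzero remainder: -(2640/49)b - 13200/49. Dividing through by -2640/49 gives the monic gcd b + 5.
Cancel b + 5 from numerator and denominator to get the reduced form.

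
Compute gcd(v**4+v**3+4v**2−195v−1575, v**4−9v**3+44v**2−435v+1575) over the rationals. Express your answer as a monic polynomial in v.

v**3−4v**2+24v−315

By polynomial division,
  v**4+v**3+4v**2−195v−1575 = (v**4−9v**3+44v**2−435v+1575) + (10v**3−40v**2+240v−3150)
  v**4−9v**3+44v**2−435v+1575 = ((1/10)v−1/2)(10v**3−40v**2+240v−3150) + (0)
Last nonzero remainder: 10v**3−40v**2+240v−3150. Dividing through by 10 gives the monic gcd v**3−4v**2+24v−315.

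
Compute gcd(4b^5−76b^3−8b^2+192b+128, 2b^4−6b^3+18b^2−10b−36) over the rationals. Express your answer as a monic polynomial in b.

Repeated division with remainder:
  4b^5−76b^3−8b^2+192b+128 = (2b+6)(2b^4−6b^3+18b^2−10b−36) + (−76b^3−96b^2+324b+344)
  2b^4−6b^3+18b^2−10b−36 = (−(1/38)b+81/722)(−76b^3−96b^2+324b+344) + ((13464/361)b^2−(13464/361)b−26928/361)
  −76b^3−96b^2+324b+344 = (−(6859/3366)b−15523/3366)((13464/361)b^2−(13464/361)b−26928/361) + (0)
Last nonzero remainder: (13464/361)b^2−(13464/361)b−26928/361. Dividing through by 13464/361 gives the monic gcd b^2−b−2.

b^2−b−2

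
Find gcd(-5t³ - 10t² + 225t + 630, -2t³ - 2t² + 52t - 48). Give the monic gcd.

By polynomial division,
  -5t³ - 10t² + 225t + 630 = (5/2)(-2t³ - 2t² + 52t - 48) + (-5t² + 95t + 750)
  -2t³ - 2t² + 52t - 48 = ((2/5)t + 8)(-5t² + 95t + 750) + (-1008t - 6048)
  -5t² + 95t + 750 = ((5/1008)t - 125/1008)(-1008t - 6048) + (0)
Last nonzero remainder: -1008t - 6048. Dividing through by -1008 gives the monic gcd t + 6.

t + 6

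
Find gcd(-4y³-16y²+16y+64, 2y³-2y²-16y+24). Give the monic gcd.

y-2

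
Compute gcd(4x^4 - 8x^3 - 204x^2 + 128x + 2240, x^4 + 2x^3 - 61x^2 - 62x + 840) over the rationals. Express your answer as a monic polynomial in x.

x^2 + x - 20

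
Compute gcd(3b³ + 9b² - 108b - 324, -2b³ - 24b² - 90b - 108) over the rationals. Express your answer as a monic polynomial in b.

b² + 9b + 18

By polynomial division,
  3b³ + 9b² - 108b - 324 = (-3/2)(-2b³ - 24b² - 90b - 108) + (-27b² - 243b - 486)
  -2b³ - 24b² - 90b - 108 = ((2/27)b + 2/9)(-27b² - 243b - 486) + (0)
Last nonzero remainder: -27b² - 243b - 486. Dividing through by -27 gives the monic gcd b² + 9b + 18.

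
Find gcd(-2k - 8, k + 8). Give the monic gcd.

1

Apply the Euclidean algorithm:
  -2k - 8 = (-2)(k + 8) + (8)
  k + 8 = ((1/8)k + 1)(8) + (0)
The last nonzero remainder is the constant 8, so the polynomials are coprime and gcd = 1.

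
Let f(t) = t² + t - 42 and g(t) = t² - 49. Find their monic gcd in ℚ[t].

t + 7

Repeated division with remainder:
  t² + t - 42 = (t² - 49) + (t + 7)
  t² - 49 = (t - 7)(t + 7) + (0)
The last nonzero remainder t + 7 is already monic.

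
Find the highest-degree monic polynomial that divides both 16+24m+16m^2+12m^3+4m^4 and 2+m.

2+m

Apply the Euclidean algorithm:
  4m^4+12m^3+16m^2+24m+16 = (4m^3+4m^2+8m+8)(m+2) + (0)
The last nonzero remainder m+2 is already monic.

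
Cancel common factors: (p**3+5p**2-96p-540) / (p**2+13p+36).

(p**2-4p-60)/(p+4)

Euclidean algorithm in ℚ[p]:
  p**3+5p**2-96p-540 = (p-8)(p**2+13p+36) + (-28p-252)
  p**2+13p+36 = (-(1/28)p-1/7)(-28p-252) + (0)
Last nonzero remainder: -28p-252. Dividing through by -28 gives the monic gcd p+9.
Cancel p+9 from numerator and denominator to get the reduced form.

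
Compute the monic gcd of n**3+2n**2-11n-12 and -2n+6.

By polynomial division,
  n**3+2n**2-11n-12 = (-(1/2)n**2-(5/2)n-2)(-2n+6) + (0)
Last nonzero remainder: -2n+6. Dividing through by -2 gives the monic gcd n-3.

n-3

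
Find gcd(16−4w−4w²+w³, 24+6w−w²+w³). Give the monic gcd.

2+w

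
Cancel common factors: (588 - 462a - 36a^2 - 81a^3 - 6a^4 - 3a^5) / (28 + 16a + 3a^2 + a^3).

Repeated division with remainder:
  -3a^5 - 6a^4 - 81a^3 - 36a^2 - 462a + 588 = (-3a^2 + 3a - 42)(a^3 + 3a^2 + 16a + 28) + (126a^2 + 126a + 1764)
  a^3 + 3a^2 + 16a + 28 = ((1/126)a + 1/63)(126a^2 + 126a + 1764) + (0)
Last nonzero remainder: 126a^2 + 126a + 1764. Dividing through by 126 gives the monic gcd a^2 + a + 14.
Cancel a^2 + a + 14 from numerator and denominator to get the reduced form.

(42 - 36a - 3a^2 - 3a^3)/(2 + a)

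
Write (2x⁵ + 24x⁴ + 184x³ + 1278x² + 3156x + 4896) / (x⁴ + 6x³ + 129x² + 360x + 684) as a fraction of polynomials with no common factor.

Euclidean algorithm in ℚ[x]:
  2x⁵ + 24x⁴ + 184x³ + 1278x² + 3156x + 4896 = (2x + 12)(x⁴ + 6x³ + 129x² + 360x + 684) + (-146x³ - 990x² - 2532x - 3312)
  x⁴ + 6x³ + 129x² + 360x + 684 = (-(1/146)x + 57/10658)(-146x³ - 990x² - 2532x - 3312) + ((623238/5329)x² + (1869714/5329)x + 3739428/5329)
  -146x³ - 990x² - 2532x - 3312 = (-(389017/311619)x - 490268/103873)((623238/5329)x² + (1869714/5329)x + 3739428/5329) + (0)
Last nonzero remainder: (623238/5329)x² + (1869714/5329)x + 3739428/5329. Dividing through by 623238/5329 gives the monic gcd x² + 3x + 6.
Cancel x² + 3x + 6 from numerator and denominator to get the reduced form.

(2x³ + 18x² + 118x + 816)/(x² + 3x + 114)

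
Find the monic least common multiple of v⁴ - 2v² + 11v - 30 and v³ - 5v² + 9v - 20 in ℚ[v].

v⁵ - 4v⁴ - 2v³ + 19v² - 74v + 120

Repeated division with remainder:
  v⁴ - 2v² + 11v - 30 = (v + 5)(v³ - 5v² + 9v - 20) + (14v² - 14v + 70)
  v³ - 5v² + 9v - 20 = ((1/14)v - 2/7)(14v² - 14v + 70) + (0)
Last nonzero remainder: 14v² - 14v + 70. Dividing through by 14 gives the monic gcd v² - v + 5.
Then lcm(f, g) = f·g / gcd(f, g); expanding and making the result monic gives the answer.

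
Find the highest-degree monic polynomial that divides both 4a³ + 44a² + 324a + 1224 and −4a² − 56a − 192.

By polynomial division,
  4a³ + 44a² + 324a + 1224 = (−a + 3)(−4a² − 56a − 192) + (300a + 1800)
  −4a² − 56a − 192 = (−(1/75)a − 8/75)(300a + 1800) + (0)
Last nonzero remainder: 300a + 1800. Dividing through by 300 gives the monic gcd a + 6.

a + 6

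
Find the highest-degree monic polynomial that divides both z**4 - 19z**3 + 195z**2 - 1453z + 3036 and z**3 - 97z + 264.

z - 3

Apply the Euclidean algorithm:
  z**4 - 19z**3 + 195z**2 - 1453z + 3036 = (z - 19)(z**3 - 97z + 264) + (292z**2 - 3560z + 8052)
  z**3 - 97z + 264 = ((1/292)z + 445/10658)(292z**2 - 3560z + 8052) + ((128238/5329)z - 384714/5329)
  292z**2 - 3560z + 8052 = ((778034/64119)z - 650138/5829)((128238/5329)z - 384714/5329) + (0)
Last nonzero remainder: (128238/5329)z - 384714/5329. Dividing through by 128238/5329 gives the monic gcd z - 3.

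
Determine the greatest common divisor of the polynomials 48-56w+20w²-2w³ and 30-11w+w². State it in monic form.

By polynomial division,
  -2w³+20w²-56w+48 = (-2w-2)(w²-11w+30) + (-18w+108)
  w²-11w+30 = (-(1/18)w+5/18)(-18w+108) + (0)
Last nonzero remainder: -18w+108. Dividing through by -18 gives the monic gcd w-6.

-6+w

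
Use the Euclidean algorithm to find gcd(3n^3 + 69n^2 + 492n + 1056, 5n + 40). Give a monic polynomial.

By polynomial division,
  3n^3 + 69n^2 + 492n + 1056 = ((3/5)n^2 + 9n + 132/5)(5n + 40) + (0)
Last nonzero remainder: 5n + 40. Dividing through by 5 gives the monic gcd n + 8.

n + 8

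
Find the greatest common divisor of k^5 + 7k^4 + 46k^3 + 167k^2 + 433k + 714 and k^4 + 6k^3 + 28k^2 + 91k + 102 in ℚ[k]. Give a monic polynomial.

By polynomial division,
  k^5 + 7k^4 + 46k^3 + 167k^2 + 433k + 714 = (k + 1)(k^4 + 6k^3 + 28k^2 + 91k + 102) + (12k^3 + 48k^2 + 240k + 612)
  k^4 + 6k^3 + 28k^2 + 91k + 102 = ((1/12)k + 1/6)(12k^3 + 48k^2 + 240k + 612) + (0)
Last nonzero remainder: 12k^3 + 48k^2 + 240k + 612. Dividing through by 12 gives the monic gcd k^3 + 4k^2 + 20k + 51.

k^3 + 4k^2 + 20k + 51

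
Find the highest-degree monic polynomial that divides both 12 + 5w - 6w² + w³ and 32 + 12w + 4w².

1

Apply the Euclidean algorithm:
  w³ - 6w² + 5w + 12 = ((1/4)w - 9/4)(4w² + 12w + 32) + (24w + 84)
  4w² + 12w + 32 = ((1/6)w - 1/12)(24w + 84) + (39)
  24w + 84 = ((8/13)w + 28/13)(39) + (0)
The last nonzero remainder is the constant 39, so the polynomials are coprime and gcd = 1.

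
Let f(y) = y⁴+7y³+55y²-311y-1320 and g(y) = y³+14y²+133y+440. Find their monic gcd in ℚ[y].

y²+9y+88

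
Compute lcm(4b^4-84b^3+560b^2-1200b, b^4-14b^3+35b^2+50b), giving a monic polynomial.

Euclidean algorithm in ℚ[b]:
  4b^4-84b^3+560b^2-1200b = (4)(b^4-14b^3+35b^2+50b) + (-28b^3+420b^2-1400b)
  b^4-14b^3+35b^2+50b = (-(1/28)b-1/28)(-28b^3+420b^2-1400b) + (0)
Last nonzero remainder: -28b^3+420b^2-1400b. Dividing through by -28 gives the monic gcd b^3-15b^2+50b.
Then lcm(f, g) = f·g / gcd(f, g); expanding and making the result monic gives the answer.

b^5-20b^4+119b^3-160b^2-300b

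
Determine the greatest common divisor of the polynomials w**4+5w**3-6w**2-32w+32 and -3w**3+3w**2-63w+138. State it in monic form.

w-2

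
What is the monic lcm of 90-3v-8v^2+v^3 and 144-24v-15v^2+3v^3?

1440-768v-14v^2+77v^3-16v^4+v^5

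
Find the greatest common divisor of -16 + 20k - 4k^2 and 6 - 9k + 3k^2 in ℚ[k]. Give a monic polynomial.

-1 + k

Apply the Euclidean algorithm:
  -4k^2 + 20k - 16 = (-4/3)(3k^2 - 9k + 6) + (8k - 8)
  3k^2 - 9k + 6 = ((3/8)k - 3/4)(8k - 8) + (0)
Last nonzero remainder: 8k - 8. Dividing through by 8 gives the monic gcd k - 1.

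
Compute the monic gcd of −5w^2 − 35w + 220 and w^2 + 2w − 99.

w + 11

Apply the Euclidean algorithm:
  −5w^2 − 35w + 220 = (−5)(w^2 + 2w − 99) + (−25w − 275)
  w^2 + 2w − 99 = (−(1/25)w + 9/25)(−25w − 275) + (0)
Last nonzero remainder: −25w − 275. Dividing through by −25 gives the monic gcd w + 11.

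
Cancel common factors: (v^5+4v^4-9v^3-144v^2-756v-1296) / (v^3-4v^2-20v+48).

(v^3+6v^2+27v+54)/(v-2)

Repeated division with remainder:
  v^5+4v^4-9v^3-144v^2-756v-1296 = (v^2+8v+43)(v^3-4v^2-20v+48) + (140v^2-280v-3360)
  v^3-4v^2-20v+48 = ((1/140)v-1/70)(140v^2-280v-3360) + (0)
Last nonzero remainder: 140v^2-280v-3360. Dividing through by 140 gives the monic gcd v^2-2v-24.
Cancel v^2-2v-24 from numerator and denominator to get the reduced form.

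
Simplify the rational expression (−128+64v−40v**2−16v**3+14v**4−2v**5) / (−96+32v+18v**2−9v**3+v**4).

(−4+2v−2v**2)/(−3+v)

By polynomial division,
  −2v**5+14v**4−16v**3−40v**2+64v−128 = (−2v−4)(v**4−9v**3+18v**2+32v−96) + (−16v**3+96v**2−512)
  v**4−9v**3+18v**2+32v−96 = (−(1/16)v+3/16)(−16v**3+96v**2−512) + (0)
Last nonzero remainder: −16v**3+96v**2−512. Dividing through by −16 gives the monic gcd v**3−6v**2+32.
Cancel v**3−6v**2+32 from numerator and denominator to get the reduced form.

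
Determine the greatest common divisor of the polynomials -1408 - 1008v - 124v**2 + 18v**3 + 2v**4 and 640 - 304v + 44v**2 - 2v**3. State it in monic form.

-8 + v

Apply the Euclidean algorithm:
  2v**4 + 18v**3 - 124v**2 - 1008v - 1408 = (-v - 31)(-2v**3 + 44v**2 - 304v + 640) + (936v**2 - 9792v + 18432)
  -2v**3 + 44v**2 - 304v + 640 = (-(1/468)v + 25/1014)(936v**2 - 9792v + 18432) + (-(3920/169)v + 31360/169)
  936v**2 - 9792v + 18432 = (-(19773/490)v + 24336/245)(-(3920/169)v + 31360/169) + (0)
Last nonzero remainder: -(3920/169)v + 31360/169. Dividing through by -3920/169 gives the monic gcd v - 8.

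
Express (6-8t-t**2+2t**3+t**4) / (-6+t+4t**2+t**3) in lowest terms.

Apply the Euclidean algorithm:
  t**4+2t**3-t**2-8t+6 = (t-2)(t**3+4t**2+t-6) + (6t**2-6)
  t**3+4t**2+t-6 = ((1/6)t+2/3)(6t**2-6) + (2t-2)
  6t**2-6 = (3t+3)(2t-2) + (0)
Last nonzero remainder: 2t-2. Dividing through by 2 gives the monic gcd t-1.
Cancel t-1 from numerator and denominator to get the reduced form.

(-6+2t+3t**2+t**3)/(6+5t+t**2)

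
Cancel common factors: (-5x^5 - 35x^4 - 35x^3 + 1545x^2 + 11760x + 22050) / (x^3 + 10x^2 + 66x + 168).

By polynomial division,
  -5x^5 - 35x^4 - 35x^3 + 1545x^2 + 11760x + 22050 = (-5x^2 + 15x + 145)(x^3 + 10x^2 + 66x + 168) + (-55x^2 - 330x - 2310)
  x^3 + 10x^2 + 66x + 168 = (-(1/55)x - 4/55)(-55x^2 - 330x - 2310) + (0)
Last nonzero remainder: -55x^2 - 330x - 2310. Dividing through by -55 gives the monic gcd x^2 + 6x + 42.
Cancel x^2 + 6x + 42 from numerator and denominator to get the reduced form.

(-5x^3 - 5x^2 + 205x + 525)/(x + 4)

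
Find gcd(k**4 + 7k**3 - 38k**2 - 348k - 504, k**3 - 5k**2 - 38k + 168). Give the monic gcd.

Repeated division with remainder:
  k**4 + 7k**3 - 38k**2 - 348k - 504 = (k + 12)(k**3 - 5k**2 - 38k + 168) + (60k**2 - 60k - 2520)
  k**3 - 5k**2 - 38k + 168 = ((1/60)k - 1/15)(60k**2 - 60k - 2520) + (0)
Last nonzero remainder: 60k**2 - 60k - 2520. Dividing through by 60 gives the monic gcd k**2 - k - 42.

k**2 - k - 42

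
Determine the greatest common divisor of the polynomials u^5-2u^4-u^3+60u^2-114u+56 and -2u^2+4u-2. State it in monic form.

u^2-2u+1

Apply the Euclidean algorithm:
  u^5-2u^4-u^3+60u^2-114u+56 = (-(1/2)u^3+u-28)(-2u^2+4u-2) + (0)
Last nonzero remainder: -2u^2+4u-2. Dividing through by -2 gives the monic gcd u^2-2u+1.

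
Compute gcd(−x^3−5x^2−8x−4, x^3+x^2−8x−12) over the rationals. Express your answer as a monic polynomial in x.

By polynomial division,
  −x^3−5x^2−8x−4 = (−1)(x^3+x^2−8x−12) + (−4x^2−16x−16)
  x^3+x^2−8x−12 = (−(1/4)x+3/4)(−4x^2−16x−16) + (0)
Last nonzero remainder: −4x^2−16x−16. Dividing through by −4 gives the monic gcd x^2+4x+4.

x^2+4x+4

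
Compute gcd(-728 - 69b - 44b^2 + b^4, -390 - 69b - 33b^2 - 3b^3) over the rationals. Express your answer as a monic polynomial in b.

Repeated division with remainder:
  b^4 - 44b^2 - 69b - 728 = (-(1/3)b + 11/3)(-3b^3 - 33b^2 - 69b - 390) + (54b^2 + 54b + 702)
  -3b^3 - 33b^2 - 69b - 390 = (-(1/18)b - 5/9)(54b^2 + 54b + 702) + (0)
Last nonzero remainder: 54b^2 + 54b + 702. Dividing through by 54 gives the monic gcd b^2 + b + 13.

13 + b + b^2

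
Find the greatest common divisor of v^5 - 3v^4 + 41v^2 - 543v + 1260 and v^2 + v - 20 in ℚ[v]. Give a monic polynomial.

Repeated division with remainder:
  v^5 - 3v^4 + 41v^2 - 543v + 1260 = (v^3 - 4v^2 + 24v - 63)(v^2 + v - 20) + (0)
The last nonzero remainder v^2 + v - 20 is already monic.

v^2 + v - 20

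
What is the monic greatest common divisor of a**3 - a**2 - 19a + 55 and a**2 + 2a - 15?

a + 5

By polynomial division,
  a**3 - a**2 - 19a + 55 = (a - 3)(a**2 + 2a - 15) + (2a + 10)
  a**2 + 2a - 15 = ((1/2)a - 3/2)(2a + 10) + (0)
Last nonzero remainder: 2a + 10. Dividing through by 2 gives the monic gcd a + 5.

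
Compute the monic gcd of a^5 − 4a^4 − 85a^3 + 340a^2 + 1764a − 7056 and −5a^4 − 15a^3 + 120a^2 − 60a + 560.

Euclidean algorithm in ℚ[a]:
  a^5 − 4a^4 − 85a^3 + 340a^2 + 1764a − 7056 = (−(1/5)a + 7/5)(−5a^4 − 15a^3 + 120a^2 − 60a + 560) + (−40a^3 + 160a^2 + 1960a − 7840)
  −5a^4 − 15a^3 + 120a^2 − 60a + 560 = ((1/8)a + 7/8)(−40a^3 + 160a^2 + 1960a − 7840) + (−265a^2 − 795a + 7420)
  −40a^3 + 160a^2 + 1960a − 7840 = ((8/53)a − 56/53)(−265a^2 − 795a + 7420) + (0)
Last nonzero remainder: −265a^2 − 795a + 7420. Dividing through by −265 gives the monic gcd a^2 + 3a − 28.

a^2 + 3a − 28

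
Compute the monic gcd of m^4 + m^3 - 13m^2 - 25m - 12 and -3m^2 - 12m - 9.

m^2 + 4m + 3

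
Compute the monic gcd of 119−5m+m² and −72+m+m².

Euclidean algorithm in ℚ[m]:
  m²−5m+119 = (m²+m−72) + (−6m+191)
  m²+m−72 = (−(1/6)m−197/36)(−6m+191) + (35035/36)
  −6m+191 = (−(216/35035)m+6876/35035)(35035/36) + (0)
The last nonzero remainder is the constant 35035/36, so the polynomials are coprime and gcd = 1.

1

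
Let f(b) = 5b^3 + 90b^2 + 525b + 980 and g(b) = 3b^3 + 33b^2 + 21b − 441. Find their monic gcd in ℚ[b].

By polynomial division,
  5b^3 + 90b^2 + 525b + 980 = (5/3)(3b^3 + 33b^2 + 21b − 441) + (35b^2 + 490b + 1715)
  3b^3 + 33b^2 + 21b − 441 = ((3/35)b − 9/35)(35b^2 + 490b + 1715) + (0)
Last nonzero remainder: 35b^2 + 490b + 1715. Dividing through by 35 gives the monic gcd b^2 + 14b + 49.

b^2 + 14b + 49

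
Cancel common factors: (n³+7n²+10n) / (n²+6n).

(n²+7n+10)/(n+6)

Repeated division with remainder:
  n³+7n²+10n = (n+1)(n²+6n) + (4n)
  n²+6n = ((1/4)n+3/2)(4n) + (0)
Last nonzero remainder: 4n. Dividing through by 4 gives the monic gcd n.
Cancel n from numerator and denominator to get the reduced form.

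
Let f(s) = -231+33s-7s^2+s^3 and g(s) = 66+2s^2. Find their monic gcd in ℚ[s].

Euclidean algorithm in ℚ[s]:
  s^3-7s^2+33s-231 = ((1/2)s-7/2)(2s^2+66) + (0)
Last nonzero remainder: 2s^2+66. Dividing through by 2 gives the monic gcd s^2+33.

33+s^2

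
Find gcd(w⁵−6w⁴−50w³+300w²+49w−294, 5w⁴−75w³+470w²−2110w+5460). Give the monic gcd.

Apply the Euclidean algorithm:
  w⁵−6w⁴−50w³+300w²+49w−294 = ((1/5)w+9/5)(5w⁴−75w³+470w²−2110w+5460) + (−9w³−124w²+2755w−10122)
  5w⁴−75w³+470w²−2110w+5460 = (−(5/9)w+1295/81)(−9w³−124w²+2755w−10122) + ((322625/81)w²−(4194125/81)w+4516750/27)
  −9w³−124w²+2755w−10122 = (−(729/322625)w−19521/322625)((322625/81)w²−(4194125/81)w+4516750/27) + (0)
Last nonzero remainder: (322625/81)w²−(4194125/81)w+4516750/27. Dividing through by 322625/81 gives the monic gcd w²−13w+42.

w²−13w+42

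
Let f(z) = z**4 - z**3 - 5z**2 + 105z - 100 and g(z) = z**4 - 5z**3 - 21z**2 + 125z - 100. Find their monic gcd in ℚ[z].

By polynomial division,
  z**4 - z**3 - 5z**2 + 105z - 100 = (z**4 - 5z**3 - 21z**2 + 125z - 100) + (4z**3 + 16z**2 - 20z)
  z**4 - 5z**3 - 21z**2 + 125z - 100 = ((1/4)z - 9/4)(4z**3 + 16z**2 - 20z) + (20z**2 + 80z - 100)
  4z**3 + 16z**2 - 20z = ((1/5)z)(20z**2 + 80z - 100) + (0)
Last nonzero remainder: 20z**2 + 80z - 100. Dividing through by 20 gives the monic gcd z**2 + 4z - 5.

z**2 + 4z - 5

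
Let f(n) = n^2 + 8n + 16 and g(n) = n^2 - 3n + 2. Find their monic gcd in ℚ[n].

1

Apply the Euclidean algorithm:
  n^2 + 8n + 16 = (n^2 - 3n + 2) + (11n + 14)
  n^2 - 3n + 2 = ((1/11)n - 47/121)(11n + 14) + (900/121)
  11n + 14 = ((1331/900)n + 847/450)(900/121) + (0)
The last nonzero remainder is the constant 900/121, so the polynomials are coprime and gcd = 1.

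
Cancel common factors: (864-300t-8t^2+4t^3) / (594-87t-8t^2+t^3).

(96-44t+4t^2)/(66-17t+t^2)

Repeated division with remainder:
  4t^3-8t^2-300t+864 = (4)(t^3-8t^2-87t+594) + (24t^2+48t-1512)
  t^3-8t^2-87t+594 = ((1/24)t-5/12)(24t^2+48t-1512) + (-4t-36)
  24t^2+48t-1512 = (-6t+42)(-4t-36) + (0)
Last nonzero remainder: -4t-36. Dividing through by -4 gives the monic gcd t+9.
Cancel t+9 from numerator and denominator to get the reduced form.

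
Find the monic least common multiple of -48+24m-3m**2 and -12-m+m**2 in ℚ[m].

By polynomial division,
  -3m**2+24m-48 = (-3)(m**2-m-12) + (21m-84)
  m**2-m-12 = ((1/21)m+1/7)(21m-84) + (0)
Last nonzero remainder: 21m-84. Dividing through by 21 gives the monic gcd m-4.
Then lcm(f, g) = f·g / gcd(f, g); expanding and making the result monic gives the answer.

48-8m-5m**2+m**3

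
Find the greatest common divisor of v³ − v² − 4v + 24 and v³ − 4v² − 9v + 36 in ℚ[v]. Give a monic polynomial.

By polynomial division,
  v³ − v² − 4v + 24 = (v³ − 4v² − 9v + 36) + (3v² + 5v − 12)
  v³ − 4v² − 9v + 36 = ((1/3)v − 17/9)(3v² + 5v − 12) + ((40/9)v + 40/3)
  3v² + 5v − 12 = ((27/40)v − 9/10)((40/9)v + 40/3) + (0)
Last nonzero remainder: (40/9)v + 40/3. Dividing through by 40/9 gives the monic gcd v + 3.

v + 3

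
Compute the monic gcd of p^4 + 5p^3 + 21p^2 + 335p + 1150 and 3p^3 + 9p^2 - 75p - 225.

By polynomial division,
  p^4 + 5p^3 + 21p^2 + 335p + 1150 = ((1/3)p + 2/3)(3p^3 + 9p^2 - 75p - 225) + (40p^2 + 460p + 1300)
  3p^3 + 9p^2 - 75p - 225 = ((3/40)p - 51/80)(40p^2 + 460p + 1300) + ((483/4)p + 2415/4)
  40p^2 + 460p + 1300 = ((160/483)p + 1040/483)((483/4)p + 2415/4) + (0)
Last nonzero remainder: (483/4)p + 2415/4. Dividing through by 483/4 gives the monic gcd p + 5.

p + 5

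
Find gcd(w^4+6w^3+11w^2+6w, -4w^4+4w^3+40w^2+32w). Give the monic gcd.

w^3+3w^2+2w

Apply the Euclidean algorithm:
  w^4+6w^3+11w^2+6w = (-1/4)(-4w^4+4w^3+40w^2+32w) + (7w^3+21w^2+14w)
  -4w^4+4w^3+40w^2+32w = (-(4/7)w+16/7)(7w^3+21w^2+14w) + (0)
Last nonzero remainder: 7w^3+21w^2+14w. Dividing through by 7 gives the monic gcd w^3+3w^2+2w.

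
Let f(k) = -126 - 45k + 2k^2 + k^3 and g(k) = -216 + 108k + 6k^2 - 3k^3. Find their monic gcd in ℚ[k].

6 + k

Repeated division with remainder:
  k^3 + 2k^2 - 45k - 126 = (-1/3)(-3k^3 + 6k^2 + 108k - 216) + (4k^2 - 9k - 198)
  -3k^3 + 6k^2 + 108k - 216 = (-(3/4)k - 3/16)(4k^2 - 9k - 198) + (-(675/16)k - 2025/8)
  4k^2 - 9k - 198 = (-(64/675)k + 176/225)(-(675/16)k - 2025/8) + (0)
Last nonzero remainder: -(675/16)k - 2025/8. Dividing through by -675/16 gives the monic gcd k + 6.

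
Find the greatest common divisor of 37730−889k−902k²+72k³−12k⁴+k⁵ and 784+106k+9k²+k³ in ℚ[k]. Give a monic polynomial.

Euclidean algorithm in ℚ[k]:
  k⁵−12k⁴+72k³−902k²−889k+37730 = (k²−21k+155)(k³+9k²+106k+784) + (−855k²−855k−83790)
  k³+9k²+106k+784 = (−(1/855)k−8/855)(−855k²−855k−83790) + (0)
Last nonzero remainder: −855k²−855k−83790. Dividing through by −855 gives the monic gcd k²+k+98.

98+k+k²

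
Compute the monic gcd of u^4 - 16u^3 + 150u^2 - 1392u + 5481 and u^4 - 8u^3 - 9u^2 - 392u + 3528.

Apply the Euclidean algorithm:
  u^4 - 16u^3 + 150u^2 - 1392u + 5481 = (u^4 - 8u^3 - 9u^2 - 392u + 3528) + (-8u^3 + 159u^2 - 1000u + 1953)
  u^4 - 8u^3 - 9u^2 - 392u + 3528 = (-(1/8)u - 95/64)(-8u^3 + 159u^2 - 1000u + 1953) + ((6529/64)u^2 - (6529/4)u + 411327/64)
  -8u^3 + 159u^2 - 1000u + 1953 = (-(512/6529)u + 1984/6529)((6529/64)u^2 - (6529/4)u + 411327/64) + (0)
Last nonzero remainder: (6529/64)u^2 - (6529/4)u + 411327/64. Dividing through by 6529/64 gives the monic gcd u^2 - 16u + 63.

u^2 - 16u + 63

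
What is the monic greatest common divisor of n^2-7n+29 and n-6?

1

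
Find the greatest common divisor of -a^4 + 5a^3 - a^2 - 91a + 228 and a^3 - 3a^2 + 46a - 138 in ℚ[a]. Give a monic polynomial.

a - 3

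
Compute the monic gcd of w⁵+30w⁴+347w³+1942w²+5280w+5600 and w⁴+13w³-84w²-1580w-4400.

w²+14w+40

Euclidean algorithm in ℚ[w]:
  w⁵+30w⁴+347w³+1942w²+5280w+5600 = (w+17)(w⁴+13w³-84w²-1580w-4400) + (210w³+4950w²+36540w+80400)
  w⁴+13w³-84w²-1580w-4400 = ((1/210)w-37/735)(210w³+4950w²+36540w+80400) + (-(432/49)w²-(864/7)w-17280/49)
  210w³+4950w²+36540w+80400 = (-(1715/72)w-16415/72)(-(432/49)w²-(864/7)w-17280/49) + (0)
Last nonzero remainder: -(432/49)w²-(864/7)w-17280/49. Dividing through by -432/49 gives the monic gcd w²+14w+40.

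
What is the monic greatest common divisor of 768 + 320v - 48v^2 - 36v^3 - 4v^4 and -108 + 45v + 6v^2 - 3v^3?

-12 + v + v^2

By polynomial division,
  -4v^4 - 36v^3 - 48v^2 + 320v + 768 = ((4/3)v + 44/3)(-3v^3 + 6v^2 + 45v - 108) + (-196v^2 - 196v + 2352)
  -3v^3 + 6v^2 + 45v - 108 = ((3/196)v - 9/196)(-196v^2 - 196v + 2352) + (0)
Last nonzero remainder: -196v^2 - 196v + 2352. Dividing through by -196 gives the monic gcd v^2 + v - 12.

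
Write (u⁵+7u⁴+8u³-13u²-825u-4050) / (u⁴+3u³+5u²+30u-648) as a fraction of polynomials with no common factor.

(u²-25)/(u-4)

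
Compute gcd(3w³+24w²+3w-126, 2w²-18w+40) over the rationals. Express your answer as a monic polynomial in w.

Euclidean algorithm in ℚ[w]:
  3w³+24w²+3w-126 = ((3/2)w+51/2)(2w²-18w+40) + (402w-1146)
  2w²-18w+40 = ((1/201)w-412/13467)(402w-1146) + (22176/4489)
  402w-1146 = ((300763/3696)w-857399/3696)(22176/4489) + (0)
The last nonzero remainder is the constant 22176/4489, so the polynomials are coprime and gcd = 1.

1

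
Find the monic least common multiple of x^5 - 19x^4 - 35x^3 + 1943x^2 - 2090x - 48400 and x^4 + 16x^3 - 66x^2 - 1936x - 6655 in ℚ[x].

Repeated division with remainder:
  x^5 - 19x^4 - 35x^3 + 1943x^2 - 2090x - 48400 = (x - 35)(x^4 + 16x^3 - 66x^2 - 1936x - 6655) + (591x^3 + 1569x^2 - 63195x - 281325)
  x^4 + 16x^3 - 66x^2 - 1936x - 6655 = ((1/591)x + 2629/116427)(591x^3 + 1569x^2 - 63195x - 281325) + ((213444/38809)x^2 - (1280664/38809)x - 11739420/38809)
  591x^3 + 1569x^2 - 63195x - 281325 = ((7645373/71148)x + 6015395/6468)((213444/38809)x^2 - (1280664/38809)x - 11739420/38809) + (0)
Last nonzero remainder: (213444/38809)x^2 - (1280664/38809)x - 11739420/38809. Dividing through by 213444/38809 gives the monic gcd x^2 - 6x - 55.
Then lcm(f, g) = f·g / gcd(f, g); expanding and making the result monic gives the answer.

x^7 + 3x^6 - 332x^5 - 1126x^4 + 36421x^3 + 140723x^2 - 1317690x - 5856400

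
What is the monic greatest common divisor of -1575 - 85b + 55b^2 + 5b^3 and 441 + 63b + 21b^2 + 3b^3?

By polynomial division,
  5b^3 + 55b^2 - 85b - 1575 = (5/3)(3b^3 + 21b^2 + 63b + 441) + (20b^2 - 190b - 2310)
  3b^3 + 21b^2 + 63b + 441 = ((3/20)b + 99/40)(20b^2 - 190b - 2310) + ((3519/4)b + 24633/4)
  20b^2 - 190b - 2310 = ((80/3519)b - 440/1173)((3519/4)b + 24633/4) + (0)
Last nonzero remainder: (3519/4)b + 24633/4. Dividing through by 3519/4 gives the monic gcd b + 7.

7 + b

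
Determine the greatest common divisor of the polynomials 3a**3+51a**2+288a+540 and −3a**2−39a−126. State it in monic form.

a+6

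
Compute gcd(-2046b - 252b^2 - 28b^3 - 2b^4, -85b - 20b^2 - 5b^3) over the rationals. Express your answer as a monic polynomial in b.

b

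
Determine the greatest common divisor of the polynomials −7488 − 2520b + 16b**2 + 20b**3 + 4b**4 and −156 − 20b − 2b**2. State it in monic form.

78 + 10b + b**2

Repeated division with remainder:
  4b**4 + 20b**3 + 16b**2 − 2520b − 7488 = (−2b**2 + 10b + 48)(−2b**2 − 20b − 156) + (0)
Last nonzero remainder: −2b**2 − 20b − 156. Dividing through by −2 gives the monic gcd b**2 + 10b + 78.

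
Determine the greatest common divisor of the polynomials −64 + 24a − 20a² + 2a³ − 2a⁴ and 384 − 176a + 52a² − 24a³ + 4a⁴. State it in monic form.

8 + a + a²

Euclidean algorithm in ℚ[a]:
  −2a⁴ + 2a³ − 20a² + 24a − 64 = (−1/2)(4a⁴ − 24a³ + 52a² − 176a + 384) + (−10a³ + 6a² − 64a + 128)
  4a⁴ − 24a³ + 52a² − 176a + 384 = (−(2/5)a + 54/25)(−10a³ + 6a² − 64a + 128) + ((336/25)a² + (336/25)a + 2688/25)
  −10a³ + 6a² − 64a + 128 = (−(125/168)a + 25/21)((336/25)a² + (336/25)a + 2688/25) + (0)
Last nonzero remainder: (336/25)a² + (336/25)a + 2688/25. Dividing through by 336/25 gives the monic gcd a² + a + 8.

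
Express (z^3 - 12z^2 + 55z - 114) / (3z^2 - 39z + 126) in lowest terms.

Repeated division with remainder:
  z^3 - 12z^2 + 55z - 114 = ((1/3)z + 1/3)(3z^2 - 39z + 126) + (26z - 156)
  3z^2 - 39z + 126 = ((3/26)z - 21/26)(26z - 156) + (0)
Last nonzero remainder: 26z - 156. Dividing through by 26 gives the monic gcd z - 6.
Cancel z - 6 from numerator and denominator to get the reduced form.

(z^2 - 6z + 19)/(3z - 21)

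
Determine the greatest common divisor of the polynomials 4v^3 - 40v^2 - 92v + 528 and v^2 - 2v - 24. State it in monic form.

Repeated division with remainder:
  4v^3 - 40v^2 - 92v + 528 = (4v - 32)(v^2 - 2v - 24) + (-60v - 240)
  v^2 - 2v - 24 = (-(1/60)v + 1/10)(-60v - 240) + (0)
Last nonzero remainder: -60v - 240. Dividing through by -60 gives the monic gcd v + 4.

v + 4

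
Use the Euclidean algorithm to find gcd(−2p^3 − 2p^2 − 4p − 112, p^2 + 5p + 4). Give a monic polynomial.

Apply the Euclidean algorithm:
  −2p^3 − 2p^2 − 4p − 112 = (−2p + 8)(p^2 + 5p + 4) + (−36p − 144)
  p^2 + 5p + 4 = (−(1/36)p − 1/36)(−36p − 144) + (0)
Last nonzero remainder: −36p − 144. Dividing through by −36 gives the monic gcd p + 4.

p + 4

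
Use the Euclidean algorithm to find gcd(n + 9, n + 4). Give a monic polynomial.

1

Repeated division with remainder:
  n + 9 = (n + 4) + (5)
  n + 4 = ((1/5)n + 4/5)(5) + (0)
The last nonzero remainder is the constant 5, so the polynomials are coprime and gcd = 1.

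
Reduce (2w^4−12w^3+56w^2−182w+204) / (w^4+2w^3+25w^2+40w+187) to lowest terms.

Euclidean algorithm in ℚ[w]:
  2w^4−12w^3+56w^2−182w+204 = (2)(w^4+2w^3+25w^2+40w+187) + (−16w^3+6w^2−262w−170)
  w^4+2w^3+25w^2+40w+187 = (−(1/16)w−19/128)(−16w^3+6w^2−262w−170) + ((609/64)w^2−(609/64)w+10353/64)
  −16w^3+6w^2−262w−170 = (−(1024/609)w−640/609)((609/64)w^2−(609/64)w+10353/64) + (0)
Last nonzero remainder: (609/64)w^2−(609/64)w+10353/64. Dividing through by 609/64 gives the monic gcd w^2−w+17.
Cancel w^2−w+17 from numerator and denominator to get the reduced form.

(2w^2−10w+12)/(w^2+3w+11)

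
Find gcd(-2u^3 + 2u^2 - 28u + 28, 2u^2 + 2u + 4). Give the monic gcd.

1

Euclidean algorithm in ℚ[u]:
  -2u^3 + 2u^2 - 28u + 28 = (-u + 2)(2u^2 + 2u + 4) + (-28u + 20)
  2u^2 + 2u + 4 = (-(1/14)u - 6/49)(-28u + 20) + (316/49)
  -28u + 20 = (-(343/79)u + 245/79)(316/49) + (0)
The last nonzero remainder is the constant 316/49, so the polynomials are coprime and gcd = 1.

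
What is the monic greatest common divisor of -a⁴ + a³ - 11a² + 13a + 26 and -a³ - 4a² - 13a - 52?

Euclidean algorithm in ℚ[a]:
  -a⁴ + a³ - 11a² + 13a + 26 = (a - 5)(-a³ - 4a² - 13a - 52) + (-18a² - 234)
  -a³ - 4a² - 13a - 52 = ((1/18)a + 2/9)(-18a² - 234) + (0)
Last nonzero remainder: -18a² - 234. Dividing through by -18 gives the monic gcd a² + 13.

a² + 13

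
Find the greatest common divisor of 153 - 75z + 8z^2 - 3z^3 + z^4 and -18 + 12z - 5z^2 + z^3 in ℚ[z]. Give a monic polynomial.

-3 + z

By polynomial division,
  z^4 - 3z^3 + 8z^2 - 75z + 153 = (z + 2)(z^3 - 5z^2 + 12z - 18) + (6z^2 - 81z + 189)
  z^3 - 5z^2 + 12z - 18 = ((1/6)z + 17/12)(6z^2 - 81z + 189) + ((381/4)z - 1143/4)
  6z^2 - 81z + 189 = ((8/127)z - 84/127)((381/4)z - 1143/4) + (0)
Last nonzero remainder: (381/4)z - 1143/4. Dividing through by 381/4 gives the monic gcd z - 3.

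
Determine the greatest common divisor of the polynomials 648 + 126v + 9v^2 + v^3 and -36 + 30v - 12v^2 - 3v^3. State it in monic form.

6 + v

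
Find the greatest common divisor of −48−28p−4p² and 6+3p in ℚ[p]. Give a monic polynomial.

Euclidean algorithm in ℚ[p]:
  −4p²−28p−48 = (−(4/3)p−20/3)(3p+6) + (−8)
  3p+6 = (−(3/8)p−3/4)(−8) + (0)
The last nonzero remainder is the constant −8, so the polynomials are coprime and gcd = 1.

1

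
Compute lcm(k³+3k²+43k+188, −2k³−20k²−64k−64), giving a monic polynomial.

k⁵+9k⁴+69k³+470k²+1472k+1504

Apply the Euclidean algorithm:
  k³+3k²+43k+188 = (−1/2)(−2k³−20k²−64k−64) + (−7k²+11k+156)
  −2k³−20k²−64k−64 = ((2/7)k+162/49)(−7k²+11k+156) + (−(7102/49)k−28408/49)
  −7k²+11k+156 = ((343/7102)k−1911/7102)(−(7102/49)k−28408/49) + (0)
Last nonzero remainder: −(7102/49)k−28408/49. Dividing through by −7102/49 gives the monic gcd k+4.
Then lcm(f, g) = f·g / gcd(f, g); expanding and making the result monic gives the answer.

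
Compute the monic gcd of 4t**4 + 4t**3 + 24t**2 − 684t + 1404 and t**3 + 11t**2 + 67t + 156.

t**2 + 7t + 39

By polynomial division,
  4t**4 + 4t**3 + 24t**2 − 684t + 1404 = (4t − 40)(t**3 + 11t**2 + 67t + 156) + (196t**2 + 1372t + 7644)
  t**3 + 11t**2 + 67t + 156 = ((1/196)t + 1/49)(196t**2 + 1372t + 7644) + (0)
Last nonzero remainder: 196t**2 + 1372t + 7644. Dividing through by 196 gives the monic gcd t**2 + 7t + 39.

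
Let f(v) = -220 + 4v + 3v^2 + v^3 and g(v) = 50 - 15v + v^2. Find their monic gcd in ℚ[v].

-5 + v

Repeated division with remainder:
  v^3 + 3v^2 + 4v - 220 = (v + 18)(v^2 - 15v + 50) + (224v - 1120)
  v^2 - 15v + 50 = ((1/224)v - 5/112)(224v - 1120) + (0)
Last nonzero remainder: 224v - 1120. Dividing through by 224 gives the monic gcd v - 5.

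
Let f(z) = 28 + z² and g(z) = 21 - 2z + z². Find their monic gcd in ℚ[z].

1

Euclidean algorithm in ℚ[z]:
  z² + 28 = (z² - 2z + 21) + (2z + 7)
  z² - 2z + 21 = ((1/2)z - 11/4)(2z + 7) + (161/4)
  2z + 7 = ((8/161)z + 4/23)(161/4) + (0)
The last nonzero remainder is the constant 161/4, so the polynomials are coprime and gcd = 1.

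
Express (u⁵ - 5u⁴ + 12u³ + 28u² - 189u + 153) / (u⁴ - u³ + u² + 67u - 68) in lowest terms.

(u² - 9)/(u + 4)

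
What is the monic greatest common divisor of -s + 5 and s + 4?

By polynomial division,
  -s + 5 = (-1)(s + 4) + (9)
  s + 4 = ((1/9)s + 4/9)(9) + (0)
The last nonzero remainder is the constant 9, so the polynomials are coprime and gcd = 1.

1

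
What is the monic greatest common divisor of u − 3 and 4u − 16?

Apply the Euclidean algorithm:
  u − 3 = (1/4)(4u − 16) + (1)
  4u − 16 = (4u − 16)(1) + (0)
The last nonzero remainder is the constant 1, so the polynomials are coprime and gcd = 1.

1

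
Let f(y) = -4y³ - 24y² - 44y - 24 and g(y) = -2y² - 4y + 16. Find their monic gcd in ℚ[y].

Euclidean algorithm in ℚ[y]:
  -4y³ - 24y² - 44y - 24 = (2y + 8)(-2y² - 4y + 16) + (-44y - 152)
  -2y² - 4y + 16 = ((1/22)y - 8/121)(-44y - 152) + (720/121)
  -44y - 152 = (-(1331/180)y - 2299/90)(720/121) + (0)
The last nonzero remainder is the constant 720/121, so the polynomials are coprime and gcd = 1.

1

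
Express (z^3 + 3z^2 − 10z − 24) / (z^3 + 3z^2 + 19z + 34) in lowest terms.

(z^2 + z − 12)/(z^2 + z + 17)

By polynomial division,
  z^3 + 3z^2 − 10z − 24 = (z^3 + 3z^2 + 19z + 34) + (−29z − 58)
  z^3 + 3z^2 + 19z + 34 = (−(1/29)z^2 − (1/29)z − 17/29)(−29z − 58) + (0)
Last nonzero remainder: −29z − 58. Dividing through by −29 gives the monic gcd z + 2.
Cancel z + 2 from numerator and denominator to get the reduced form.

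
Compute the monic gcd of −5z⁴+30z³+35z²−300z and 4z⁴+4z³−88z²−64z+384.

z²−z−12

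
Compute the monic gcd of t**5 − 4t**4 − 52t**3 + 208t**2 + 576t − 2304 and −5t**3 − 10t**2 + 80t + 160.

t**2 − 16

By polynomial division,
  t**5 − 4t**4 − 52t**3 + 208t**2 + 576t − 2304 = (−(1/5)t**2 + (6/5)t + 24/5)(−5t**3 − 10t**2 + 80t + 160) + (192t**2 − 3072)
  −5t**3 − 10t**2 + 80t + 160 = (−(5/192)t − 5/96)(192t**2 − 3072) + (0)
Last nonzero remainder: 192t**2 − 3072. Dividing through by 192 gives the monic gcd t**2 − 16.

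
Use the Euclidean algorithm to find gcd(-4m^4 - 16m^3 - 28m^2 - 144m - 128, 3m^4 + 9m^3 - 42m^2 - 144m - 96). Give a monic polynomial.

Euclidean algorithm in ℚ[m]:
  -4m^4 - 16m^3 - 28m^2 - 144m - 128 = (-4/3)(3m^4 + 9m^3 - 42m^2 - 144m - 96) + (-4m^3 - 84m^2 - 336m - 256)
  3m^4 + 9m^3 - 42m^2 - 144m - 96 = (-(3/4)m + 27/2)(-4m^3 - 84m^2 - 336m - 256) + (840m^2 + 4200m + 3360)
  -4m^3 - 84m^2 - 336m - 256 = (-(1/210)m - 8/105)(840m^2 + 4200m + 3360) + (0)
Last nonzero remainder: 840m^2 + 4200m + 3360. Dividing through by 840 gives the monic gcd m^2 + 5m + 4.

m^2 + 5m + 4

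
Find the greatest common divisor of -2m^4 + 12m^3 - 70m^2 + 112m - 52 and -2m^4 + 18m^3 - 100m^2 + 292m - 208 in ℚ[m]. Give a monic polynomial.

Euclidean algorithm in ℚ[m]:
  -2m^4 + 12m^3 - 70m^2 + 112m - 52 = (-2m^4 + 18m^3 - 100m^2 + 292m - 208) + (-6m^3 + 30m^2 - 180m + 156)
  -2m^4 + 18m^3 - 100m^2 + 292m - 208 = ((1/3)m - 4/3)(-6m^3 + 30m^2 - 180m + 156) + (0)
Last nonzero remainder: -6m^3 + 30m^2 - 180m + 156. Dividing through by -6 gives the monic gcd m^3 - 5m^2 + 30m - 26.

m^3 - 5m^2 + 30m - 26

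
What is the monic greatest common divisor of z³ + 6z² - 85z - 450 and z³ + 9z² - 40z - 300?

z² + 15z + 50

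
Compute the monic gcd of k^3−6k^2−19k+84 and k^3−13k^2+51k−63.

Euclidean algorithm in ℚ[k]:
  k^3−6k^2−19k+84 = (k^3−13k^2+51k−63) + (7k^2−70k+147)
  k^3−13k^2+51k−63 = ((1/7)k−3/7)(7k^2−70k+147) + (0)
Last nonzero remainder: 7k^2−70k+147. Dividing through by 7 gives the monic gcd k^2−10k+21.

k^2−10k+21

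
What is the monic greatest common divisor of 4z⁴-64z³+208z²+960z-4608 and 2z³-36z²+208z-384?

Apply the Euclidean algorithm:
  4z⁴-64z³+208z²+960z-4608 = (2z+4)(2z³-36z²+208z-384) + (-64z²+896z-3072)
  2z³-36z²+208z-384 = (-(1/32)z+1/8)(-64z²+896z-3072) + (0)
Last nonzero remainder: -64z²+896z-3072. Dividing through by -64 gives the monic gcd z²-14z+48.

z²-14z+48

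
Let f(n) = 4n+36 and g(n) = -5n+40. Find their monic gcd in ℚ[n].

1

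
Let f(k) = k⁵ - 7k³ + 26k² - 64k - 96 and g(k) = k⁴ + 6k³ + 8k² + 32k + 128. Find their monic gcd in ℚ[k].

By polynomial division,
  k⁵ - 7k³ + 26k² - 64k - 96 = (k - 6)(k⁴ + 6k³ + 8k² + 32k + 128) + (21k³ + 42k² + 672)
  k⁴ + 6k³ + 8k² + 32k + 128 = ((1/21)k + 4/21)(21k³ + 42k² + 672) + (0)
Last nonzero remainder: 21k³ + 42k² + 672. Dividing through by 21 gives the monic gcd k³ + 2k² + 32.

k³ + 2k² + 32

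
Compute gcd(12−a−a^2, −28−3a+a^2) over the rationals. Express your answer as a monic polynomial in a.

Apply the Euclidean algorithm:
  −a^2−a+12 = (−1)(a^2−3a−28) + (−4a−16)
  a^2−3a−28 = (−(1/4)a+7/4)(−4a−16) + (0)
Last nonzero remainder: −4a−16. Dividing through by −4 gives the monic gcd a+4.

4+a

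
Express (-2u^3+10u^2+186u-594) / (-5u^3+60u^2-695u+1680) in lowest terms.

(2u^2-4u-198)/(5u^2-45u+560)

Repeated division with remainder:
  -2u^3+10u^2+186u-594 = (2/5)(-5u^3+60u^2-695u+1680) + (-14u^2+464u-1266)
  -5u^3+60u^2-695u+1680 = ((5/14)u+370/49)(-14u^2+464u-1266) + (-(183580/49)u+550740/49)
  -14u^2+464u-1266 = ((343/91790)u-10339/91790)(-(183580/49)u+550740/49) + (0)
Last nonzero remainder: -(183580/49)u+550740/49. Dividing through by -183580/49 gives the monic gcd u-3.
Cancel u-3 from numerator and denominator to get the reduced form.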